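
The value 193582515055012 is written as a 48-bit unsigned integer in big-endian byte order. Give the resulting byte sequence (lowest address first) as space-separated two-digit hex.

193582515055012 in hexadecimal, padded to 48 bits, is 0xB00FF10B69A4.
Split into bytes (most-significant first): B0 0F F1 0B 69 A4.
Big-endian stores the most-significant byte at the lowest address.
So the memory order matches the most-significant-first order: B0 0F F1 0B 69 A4.

B0 0F F1 0B 69 A4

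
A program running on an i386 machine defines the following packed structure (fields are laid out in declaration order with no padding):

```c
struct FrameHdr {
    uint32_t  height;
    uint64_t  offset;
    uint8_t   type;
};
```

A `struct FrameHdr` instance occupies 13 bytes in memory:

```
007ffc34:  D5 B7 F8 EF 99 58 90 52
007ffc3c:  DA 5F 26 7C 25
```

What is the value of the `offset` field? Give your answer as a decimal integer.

`offset` follows `height` (4 bytes), so it starts at byte offset 4 and occupies 8 bytes.
Bytes at offsets 4..11: 99 58 90 52 DA 5F 26 7C.
In little-endian order the low byte comes first in memory.
Reassemble most-significant byte first: 7C 26 5F DA 52 90 58 99 → 0x7C265FDA52905899.
0x7C265FDA52905899 = 8945943101110769817.

8945943101110769817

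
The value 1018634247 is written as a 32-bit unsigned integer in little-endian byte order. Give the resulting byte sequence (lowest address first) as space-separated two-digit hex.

07 20 B7 3C

1018634247 in hexadecimal, padded to 32 bits, is 0x3CB72007.
Split into bytes (most-significant first): 3C B7 20 07.
Little-endian stores the least-significant byte at the lowest address.
So at ascending addresses the bytes are 07 20 B7 3C.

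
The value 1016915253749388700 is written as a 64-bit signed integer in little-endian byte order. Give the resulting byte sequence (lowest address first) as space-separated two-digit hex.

1016915253749388700 in hexadecimal, padded to 64 bits, is 0x0E1CCF091268959C.
Split into bytes (most-significant first): 0E 1C CF 09 12 68 95 9C.
Little-endian: lowest address holds the least-significant byte.
So at ascending addresses the bytes are 9C 95 68 12 09 CF 1C 0E.

9C 95 68 12 09 CF 1C 0E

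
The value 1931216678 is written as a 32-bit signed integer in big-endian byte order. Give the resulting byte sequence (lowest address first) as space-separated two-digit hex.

73 1C 07 26

1931216678 in hexadecimal, padded to 32 bits, is 0x731C0726.
Split into bytes (most-significant first): 73 1C 07 26.
Big-endian: lowest address holds the most-significant byte.
So the memory order matches the most-significant-first order: 73 1C 07 26.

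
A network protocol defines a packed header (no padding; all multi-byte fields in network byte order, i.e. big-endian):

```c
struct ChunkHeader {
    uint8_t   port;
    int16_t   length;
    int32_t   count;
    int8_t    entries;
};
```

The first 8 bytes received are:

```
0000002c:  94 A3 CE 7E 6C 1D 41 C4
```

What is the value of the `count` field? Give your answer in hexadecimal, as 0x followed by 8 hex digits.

`count` follows `port` (1 B), `length` (2 B), so it starts at offset 1 + 2 = 3 and occupies 4 bytes.
Bytes at offsets 3..6: 7E 6C 1D 41.
Big-endian stores the most-significant byte at the lowest address.
The bytes are already most-significant first: 0x7E6C1D41.

0x7E6C1D41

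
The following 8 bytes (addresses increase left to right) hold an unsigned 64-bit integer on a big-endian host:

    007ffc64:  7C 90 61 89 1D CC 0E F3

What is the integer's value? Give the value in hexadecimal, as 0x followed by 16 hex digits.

Big-endian stores the most-significant byte at the lowest address.
The bytes are already most-significant first: 0x7C9061891DCC0EF3.

0x7C9061891DCC0EF3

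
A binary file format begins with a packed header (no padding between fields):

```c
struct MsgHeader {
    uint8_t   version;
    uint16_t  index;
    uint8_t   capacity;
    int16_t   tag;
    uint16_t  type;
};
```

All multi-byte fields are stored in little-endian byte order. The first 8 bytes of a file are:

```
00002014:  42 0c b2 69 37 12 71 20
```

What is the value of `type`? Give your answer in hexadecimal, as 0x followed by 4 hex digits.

0x2071

`type` follows `version` (1 B), `index` (2 B), `capacity` (1 B), `tag` (2 B), so it starts at offset 1 + 2 + 1 + 2 = 6 and occupies 2 bytes.
Bytes at offsets 6..7: 71 20.
Little-endian stores the least-significant byte at the lowest address.
Reassemble most-significant byte first: 20 71 → 0x2071.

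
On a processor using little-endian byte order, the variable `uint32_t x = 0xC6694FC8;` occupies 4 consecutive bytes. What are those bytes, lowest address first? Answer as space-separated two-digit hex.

C8 4F 69 C6

Split into bytes (most-significant first): C6 69 4F C8.
Little-endian stores the least-significant byte at the lowest address.
So at ascending addresses the bytes are C8 4F 69 C6.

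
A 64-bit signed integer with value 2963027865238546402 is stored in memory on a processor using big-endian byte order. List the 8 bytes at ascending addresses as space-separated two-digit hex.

29 1E CA 25 07 20 A7 E2

2963027865238546402 in hexadecimal, padded to 64 bits, is 0x291ECA250720A7E2.
Split into bytes (most-significant first): 29 1E CA 25 07 20 A7 E2.
Big-endian stores the most-significant byte at the lowest address.
So the memory order matches the most-significant-first order: 29 1E CA 25 07 20 A7 E2.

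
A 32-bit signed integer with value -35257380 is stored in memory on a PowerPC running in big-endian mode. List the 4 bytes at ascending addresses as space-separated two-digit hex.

Two's complement of -35257380 in 32 bits: 35257380 = 0x0219FC24; invert → 0xFDE603DB; add 1 → 0xFDE603DC.
Split into bytes (most-significant first): FD E6 03 DC.
Big-endian stores the most-significant byte at the lowest address.
So the memory order matches the most-significant-first order: FD E6 03 DC.

FD E6 03 DC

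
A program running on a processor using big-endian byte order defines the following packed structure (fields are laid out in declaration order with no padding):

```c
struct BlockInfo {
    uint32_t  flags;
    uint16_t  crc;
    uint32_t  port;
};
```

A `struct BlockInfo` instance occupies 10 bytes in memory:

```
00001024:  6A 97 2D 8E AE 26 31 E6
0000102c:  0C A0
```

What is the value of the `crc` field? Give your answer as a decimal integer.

`crc` follows `flags` (4 bytes), so it starts at byte offset 4 and occupies 2 bytes.
Bytes at offsets 4..5: AE 26.
Big-endian stores the most-significant byte at the lowest address.
The bytes are already most-significant first: 0xAE26.
0xAE26 = 44582.

44582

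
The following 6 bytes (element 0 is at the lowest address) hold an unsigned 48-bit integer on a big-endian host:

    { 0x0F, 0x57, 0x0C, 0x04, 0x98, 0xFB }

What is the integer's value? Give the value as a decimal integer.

16866538199291

In big-endian order the high byte comes first in memory.
The bytes are already most-significant first: 0x0F570C0498FB.
0x0F570C0498FB = 16866538199291.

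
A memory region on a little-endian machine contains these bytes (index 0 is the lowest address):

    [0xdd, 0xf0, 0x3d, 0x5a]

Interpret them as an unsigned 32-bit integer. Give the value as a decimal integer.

1514008797

Little-endian stores the least-significant byte at the lowest address.
Reassemble most-significant byte first: 5A 3D F0 DD → 0x5A3DF0DD.
0x5A3DF0DD = 1514008797.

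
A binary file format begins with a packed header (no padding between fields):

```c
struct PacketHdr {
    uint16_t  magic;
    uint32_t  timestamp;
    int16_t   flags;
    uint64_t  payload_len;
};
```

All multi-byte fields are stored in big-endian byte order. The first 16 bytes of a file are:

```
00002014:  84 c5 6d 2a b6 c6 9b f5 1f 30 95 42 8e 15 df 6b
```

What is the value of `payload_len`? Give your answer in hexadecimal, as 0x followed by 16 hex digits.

0x1F3095428E15DF6B

`payload_len` follows `magic` (2 B), `timestamp` (4 B), `flags` (2 B), so it starts at offset 2 + 4 + 2 = 8 and occupies 8 bytes.
Bytes at offsets 8..15: 1F 30 95 42 8E 15 DF 6B.
Big-endian stores the most-significant byte at the lowest address.
The bytes are already most-significant first: 0x1F3095428E15DF6B.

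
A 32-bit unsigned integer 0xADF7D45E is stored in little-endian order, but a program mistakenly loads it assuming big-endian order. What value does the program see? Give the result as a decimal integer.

1591015341

Stored little-endian, the bytes at ascending addresses are 5E D4 F7 AD.
Read back as big-endian, the last byte is least significant, giving 0x5ED4F7AD.
0x5ED4F7AD = 1591015341.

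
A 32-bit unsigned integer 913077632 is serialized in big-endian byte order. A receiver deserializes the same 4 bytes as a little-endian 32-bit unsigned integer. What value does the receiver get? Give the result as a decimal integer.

2155179062

913077632 in 32-bit hexadecimal is 0x366C7580.
Stored big-endian, the bytes at ascending addresses are 36 6C 75 80.
Read back as little-endian, the first byte is least significant, giving 0x80756C36.
0x80756C36 = 2155179062.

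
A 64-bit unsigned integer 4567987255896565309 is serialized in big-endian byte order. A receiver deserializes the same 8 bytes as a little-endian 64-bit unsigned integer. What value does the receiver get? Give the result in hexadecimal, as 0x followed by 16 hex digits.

0x3DE639FE34C0643F

4567987255896565309 in 64-bit hexadecimal is 0x3F64C034FE39E63D.
Stored big-endian, the bytes at ascending addresses are 3F 64 C0 34 FE 39 E6 3D.
Read back as little-endian, the first byte is least significant, giving 0x3DE639FE34C0643F.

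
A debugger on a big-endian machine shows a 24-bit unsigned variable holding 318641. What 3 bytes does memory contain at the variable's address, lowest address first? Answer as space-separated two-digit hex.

318641 in hexadecimal, padded to 24 bits, is 0x04DCB1.
Split into bytes (most-significant first): 04 DC B1.
Big-endian stores the most-significant byte at the lowest address.
So the memory order matches the most-significant-first order: 04 DC B1.

04 DC B1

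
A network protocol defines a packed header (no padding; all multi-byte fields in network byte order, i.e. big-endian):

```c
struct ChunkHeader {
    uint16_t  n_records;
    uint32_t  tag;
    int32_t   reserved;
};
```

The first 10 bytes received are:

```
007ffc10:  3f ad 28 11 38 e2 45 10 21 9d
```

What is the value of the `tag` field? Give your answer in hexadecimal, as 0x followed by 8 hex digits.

0x281138E2

`tag` follows `n_records` (2 bytes), so it starts at byte offset 2 and occupies 4 bytes.
Bytes at offsets 2..5: 28 11 38 E2.
In big-endian order the high byte comes first in memory.
The bytes are already most-significant first: 0x281138E2.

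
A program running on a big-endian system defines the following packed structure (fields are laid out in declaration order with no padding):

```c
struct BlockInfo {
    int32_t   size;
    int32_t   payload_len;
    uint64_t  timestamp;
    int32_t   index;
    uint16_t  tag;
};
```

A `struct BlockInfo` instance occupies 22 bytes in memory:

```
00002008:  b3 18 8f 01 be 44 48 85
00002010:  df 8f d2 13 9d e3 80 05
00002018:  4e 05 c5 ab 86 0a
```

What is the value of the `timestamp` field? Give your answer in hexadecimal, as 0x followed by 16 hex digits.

0xDF8FD2139DE38005

`timestamp` follows `size` (4 B), `payload_len` (4 B), so it starts at offset 4 + 4 = 8 and occupies 8 bytes.
Bytes at offsets 8..15: DF 8F D2 13 9D E3 80 05.
In big-endian order the high byte comes first in memory.
The bytes are already most-significant first: 0xDF8FD2139DE38005.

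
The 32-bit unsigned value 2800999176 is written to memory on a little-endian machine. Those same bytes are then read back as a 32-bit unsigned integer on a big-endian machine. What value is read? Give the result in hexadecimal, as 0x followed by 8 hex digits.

0x08DBF3A6

2800999176 in 32-bit hexadecimal is 0xA6F3DB08.
Stored little-endian, the bytes at ascending addresses are 08 DB F3 A6.
Read back as big-endian, the last byte is least significant, giving 0x08DBF3A6.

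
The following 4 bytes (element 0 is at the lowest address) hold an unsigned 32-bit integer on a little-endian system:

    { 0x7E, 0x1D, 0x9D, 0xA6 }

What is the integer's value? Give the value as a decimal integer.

2795314558

Little-endian: lowest address holds the least-significant byte.
Reassemble most-significant byte first: A6 9D 1D 7E → 0xA69D1D7E.
0xA69D1D7E = 2795314558.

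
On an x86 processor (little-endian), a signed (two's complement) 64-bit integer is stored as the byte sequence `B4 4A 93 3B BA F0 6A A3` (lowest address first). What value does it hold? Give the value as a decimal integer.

-6671255215341876556

Little-endian stores the least-significant byte at the lowest address.
Reassemble most-significant byte first: A3 6A F0 BA 3B 93 4A B4 → 0xA36AF0BA3B934AB4.
Top bit is set, so as a signed 64-bit value this is 0xA36AF0BA3B934AB4 − 2^64 = -6671255215341876556.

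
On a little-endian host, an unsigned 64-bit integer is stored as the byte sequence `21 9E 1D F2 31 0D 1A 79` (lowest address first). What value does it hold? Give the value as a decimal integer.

8726301736150343201

Little-endian stores the least-significant byte at the lowest address.
Reassemble most-significant byte first: 79 1A 0D 31 F2 1D 9E 21 → 0x791A0D31F21D9E21.
0x791A0D31F21D9E21 = 8726301736150343201.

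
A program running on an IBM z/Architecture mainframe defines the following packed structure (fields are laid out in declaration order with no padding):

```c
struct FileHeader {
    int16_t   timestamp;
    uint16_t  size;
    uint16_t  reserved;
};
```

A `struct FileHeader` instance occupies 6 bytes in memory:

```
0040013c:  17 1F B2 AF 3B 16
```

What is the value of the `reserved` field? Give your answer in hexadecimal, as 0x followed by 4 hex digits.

0x3B16

`reserved` follows `timestamp` (2 B), `size` (2 B), so it starts at offset 2 + 2 = 4 and occupies 2 bytes.
Bytes at offsets 4..5: 3B 16.
Big-endian stores the most-significant byte at the lowest address.
The bytes are already most-significant first: 0x3B16.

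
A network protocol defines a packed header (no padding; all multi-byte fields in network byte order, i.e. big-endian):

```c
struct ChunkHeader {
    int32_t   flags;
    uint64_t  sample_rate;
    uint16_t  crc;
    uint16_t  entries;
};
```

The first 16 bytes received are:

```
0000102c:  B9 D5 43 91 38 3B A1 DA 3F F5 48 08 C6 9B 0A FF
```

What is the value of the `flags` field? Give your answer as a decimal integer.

`flags` is the first field, at byte offset 0, occupying 4 bytes.
Bytes at offsets 0..3: B9 D5 43 91.
Big-endian: lowest address holds the most-significant byte.
The bytes are already most-significant first: 0xB9D54391.
Top bit is set, so as a signed 32-bit value this is 0xB9D54391 − 2^32 = -1177205871.

-1177205871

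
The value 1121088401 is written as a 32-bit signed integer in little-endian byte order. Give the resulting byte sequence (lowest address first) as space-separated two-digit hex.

1121088401 in hexadecimal, padded to 32 bits, is 0x42D27391.
Split into bytes (most-significant first): 42 D2 73 91.
Little-endian: lowest address holds the least-significant byte.
So at ascending addresses the bytes are 91 73 D2 42.

91 73 D2 42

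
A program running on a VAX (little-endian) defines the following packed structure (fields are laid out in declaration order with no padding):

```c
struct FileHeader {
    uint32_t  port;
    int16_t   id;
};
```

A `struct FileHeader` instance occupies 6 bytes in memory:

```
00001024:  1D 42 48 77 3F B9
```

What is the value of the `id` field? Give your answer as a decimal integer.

-18113

`id` follows `port` (4 bytes), so it starts at byte offset 4 and occupies 2 bytes.
Bytes at offsets 4..5: 3F B9.
Little-endian stores the least-significant byte at the lowest address.
Reassemble most-significant byte first: B9 3F → 0xB93F.
Top bit is set, so as a signed 16-bit value this is 0xB93F − 2^16 = -18113.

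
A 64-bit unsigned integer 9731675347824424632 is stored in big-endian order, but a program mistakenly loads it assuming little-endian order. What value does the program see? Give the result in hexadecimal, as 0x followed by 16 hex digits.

9731675347824424632 in 64-bit hexadecimal is 0x870DDB2B108036B8.
Stored big-endian, the bytes at ascending addresses are 87 0D DB 2B 10 80 36 B8.
Read back as little-endian, the first byte is least significant, giving 0xB83680102BDB0D87.

0xB83680102BDB0D87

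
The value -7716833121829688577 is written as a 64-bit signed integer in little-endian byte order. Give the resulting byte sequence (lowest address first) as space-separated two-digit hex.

FF 6A 5F 46 29 4D E8 94

Two's complement of -7716833121829688577 in 64 bits: 7716833121829688577 = 0x6B17B2D6B9A09501; invert → 0x94E84D29465F6AFE; add 1 → 0x94E84D29465F6AFF.
Split into bytes (most-significant first): 94 E8 4D 29 46 5F 6A FF.
Little-endian stores the least-significant byte at the lowest address.
So at ascending addresses the bytes are FF 6A 5F 46 29 4D E8 94.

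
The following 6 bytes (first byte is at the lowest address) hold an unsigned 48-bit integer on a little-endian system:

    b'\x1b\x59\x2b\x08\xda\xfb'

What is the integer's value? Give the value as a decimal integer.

Little-endian: lowest address holds the least-significant byte.
Reassemble most-significant byte first: FB DA 08 2B 59 1B → 0xFBDA082B591B.
0xFBDA082B591B = 276913858500891.

276913858500891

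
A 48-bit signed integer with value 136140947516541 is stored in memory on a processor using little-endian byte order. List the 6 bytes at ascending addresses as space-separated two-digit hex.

136140947516541 in hexadecimal, padded to 48 bits, is 0x7BD1C8D0EC7D.
Split into bytes (most-significant first): 7B D1 C8 D0 EC 7D.
Little-endian: lowest address holds the least-significant byte.
So at ascending addresses the bytes are 7D EC D0 C8 D1 7B.

7D EC D0 C8 D1 7B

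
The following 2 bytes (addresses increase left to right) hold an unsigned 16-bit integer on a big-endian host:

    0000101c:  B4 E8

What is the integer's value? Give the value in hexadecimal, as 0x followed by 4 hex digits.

0xB4E8

Big-endian stores the most-significant byte at the lowest address.
The bytes are already most-significant first: 0xB4E8.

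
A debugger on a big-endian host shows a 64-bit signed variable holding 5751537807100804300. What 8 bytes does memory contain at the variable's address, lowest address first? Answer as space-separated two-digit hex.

4F D1 91 29 A0 78 FC CC

5751537807100804300 in hexadecimal, padded to 64 bits, is 0x4FD19129A078FCCC.
Split into bytes (most-significant first): 4F D1 91 29 A0 78 FC CC.
Big-endian stores the most-significant byte at the lowest address.
So the memory order matches the most-significant-first order: 4F D1 91 29 A0 78 FC CC.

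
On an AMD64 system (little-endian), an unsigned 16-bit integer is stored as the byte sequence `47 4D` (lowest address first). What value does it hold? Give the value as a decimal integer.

19783

Little-endian stores the least-significant byte at the lowest address.
Reassemble most-significant byte first: 4D 47 → 0x4D47.
0x4D47 = 19783.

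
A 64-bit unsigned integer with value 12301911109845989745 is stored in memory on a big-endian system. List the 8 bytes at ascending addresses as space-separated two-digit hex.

AA B9 2A F9 E0 CD 39 71

12301911109845989745 in hexadecimal, padded to 64 bits, is 0xAAB92AF9E0CD3971.
Split into bytes (most-significant first): AA B9 2A F9 E0 CD 39 71.
In big-endian order the high byte comes first in memory.
So the memory order matches the most-significant-first order: AA B9 2A F9 E0 CD 39 71.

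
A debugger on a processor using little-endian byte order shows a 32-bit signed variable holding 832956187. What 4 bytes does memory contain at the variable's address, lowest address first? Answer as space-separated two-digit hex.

1B E7 A5 31

832956187 in hexadecimal, padded to 32 bits, is 0x31A5E71B.
Split into bytes (most-significant first): 31 A5 E7 1B.
Little-endian: lowest address holds the least-significant byte.
So at ascending addresses the bytes are 1B E7 A5 31.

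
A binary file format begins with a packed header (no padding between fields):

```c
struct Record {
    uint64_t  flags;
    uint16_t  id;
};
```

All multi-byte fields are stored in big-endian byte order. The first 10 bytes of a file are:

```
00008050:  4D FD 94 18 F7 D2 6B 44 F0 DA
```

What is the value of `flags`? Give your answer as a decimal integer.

5619810744986135364

`flags` is the first field, at byte offset 0, occupying 8 bytes.
Bytes at offsets 0..7: 4D FD 94 18 F7 D2 6B 44.
Big-endian: lowest address holds the most-significant byte.
The bytes are already most-significant first: 0x4DFD9418F7D26B44.
0x4DFD9418F7D26B44 = 5619810744986135364.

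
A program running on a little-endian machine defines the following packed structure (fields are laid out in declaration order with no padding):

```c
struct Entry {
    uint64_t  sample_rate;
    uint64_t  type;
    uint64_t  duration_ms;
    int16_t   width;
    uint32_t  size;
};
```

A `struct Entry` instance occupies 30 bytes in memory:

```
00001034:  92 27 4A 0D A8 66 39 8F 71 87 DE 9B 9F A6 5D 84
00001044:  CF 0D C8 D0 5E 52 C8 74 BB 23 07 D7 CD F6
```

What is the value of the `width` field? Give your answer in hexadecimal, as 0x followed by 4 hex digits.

0x23BB

`width` follows `sample_rate` (8 B), `type` (8 B), `duration_ms` (8 B), so it starts at offset 8 + 8 + 8 = 24 and occupies 2 bytes.
Bytes at offsets 24..25: BB 23.
Little-endian stores the least-significant byte at the lowest address.
Reassemble most-significant byte first: 23 BB → 0x23BB.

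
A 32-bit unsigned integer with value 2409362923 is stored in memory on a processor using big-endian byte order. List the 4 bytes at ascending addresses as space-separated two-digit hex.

2409362923 in hexadecimal, padded to 32 bits, is 0x8F9BF5EB.
Split into bytes (most-significant first): 8F 9B F5 EB.
Big-endian stores the most-significant byte at the lowest address.
So the memory order matches the most-significant-first order: 8F 9B F5 EB.

8F 9B F5 EB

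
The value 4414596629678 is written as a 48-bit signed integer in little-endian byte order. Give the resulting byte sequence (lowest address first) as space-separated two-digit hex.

AE C4 76 DA 03 04

4414596629678 in hexadecimal, padded to 48 bits, is 0x0403DA76C4AE.
Split into bytes (most-significant first): 04 03 DA 76 C4 AE.
Little-endian stores the least-significant byte at the lowest address.
So at ascending addresses the bytes are AE C4 76 DA 03 04.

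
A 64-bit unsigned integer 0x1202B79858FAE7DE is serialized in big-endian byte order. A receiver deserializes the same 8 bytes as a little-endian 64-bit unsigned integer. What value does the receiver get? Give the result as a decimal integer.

Stored big-endian, the bytes at ascending addresses are 12 02 B7 98 58 FA E7 DE.
Read back as little-endian, the first byte is least significant, giving 0xDEE7FA5898B70212.
0xDEE7FA5898B70212 = 16062081854466359826.

16062081854466359826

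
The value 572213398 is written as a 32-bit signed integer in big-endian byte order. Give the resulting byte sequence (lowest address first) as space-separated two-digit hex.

572213398 in hexadecimal, padded to 32 bits, is 0x221B4896.
Split into bytes (most-significant first): 22 1B 48 96.
Big-endian: lowest address holds the most-significant byte.
So the memory order matches the most-significant-first order: 22 1B 48 96.

22 1B 48 96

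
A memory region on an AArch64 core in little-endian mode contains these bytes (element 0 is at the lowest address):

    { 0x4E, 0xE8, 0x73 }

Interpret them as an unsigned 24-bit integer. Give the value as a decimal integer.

In little-endian order the low byte comes first in memory.
Reassemble most-significant byte first: 73 E8 4E → 0x73E84E.
0x73E84E = 7596110.

7596110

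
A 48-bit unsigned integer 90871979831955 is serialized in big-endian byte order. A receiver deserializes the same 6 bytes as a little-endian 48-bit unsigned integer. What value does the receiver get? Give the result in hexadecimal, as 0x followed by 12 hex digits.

90871979831955 in 48-bit hexadecimal is 0x52A5C813F293.
Stored big-endian, the bytes at ascending addresses are 52 A5 C8 13 F2 93.
Read back as little-endian, the first byte is least significant, giving 0x93F213C8A552.

0x93F213C8A552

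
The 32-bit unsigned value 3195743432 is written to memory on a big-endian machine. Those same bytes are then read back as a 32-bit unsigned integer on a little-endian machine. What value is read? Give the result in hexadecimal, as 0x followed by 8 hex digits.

0xC82C7BBE

3195743432 in 32-bit hexadecimal is 0xBE7B2CC8.
Stored big-endian, the bytes at ascending addresses are BE 7B 2C C8.
Read back as little-endian, the first byte is least significant, giving 0xC82C7BBE.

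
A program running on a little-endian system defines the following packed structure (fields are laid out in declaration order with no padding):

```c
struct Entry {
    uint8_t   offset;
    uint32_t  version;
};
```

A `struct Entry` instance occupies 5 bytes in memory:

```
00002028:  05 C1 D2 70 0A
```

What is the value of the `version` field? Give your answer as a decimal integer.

`version` follows `offset` (1 byte), so it starts at byte offset 1 and occupies 4 bytes.
Bytes at offsets 1..4: C1 D2 70 0A.
Little-endian: lowest address holds the least-significant byte.
Reassemble most-significant byte first: 0A 70 D2 C1 → 0x0A70D2C1.
0x0A70D2C1 = 175166145.

175166145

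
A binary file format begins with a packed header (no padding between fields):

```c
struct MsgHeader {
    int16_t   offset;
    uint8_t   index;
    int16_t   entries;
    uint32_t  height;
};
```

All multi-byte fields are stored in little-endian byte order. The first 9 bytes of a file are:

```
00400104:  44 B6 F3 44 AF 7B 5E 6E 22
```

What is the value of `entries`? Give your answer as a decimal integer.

`entries` follows `offset` (2 B), `index` (1 B), so it starts at offset 2 + 1 = 3 and occupies 2 bytes.
Bytes at offsets 3..4: 44 AF.
In little-endian order the low byte comes first in memory.
Reassemble most-significant byte first: AF 44 → 0xAF44.
Top bit is set, so as a signed 16-bit value this is 0xAF44 − 2^16 = -20668.

-20668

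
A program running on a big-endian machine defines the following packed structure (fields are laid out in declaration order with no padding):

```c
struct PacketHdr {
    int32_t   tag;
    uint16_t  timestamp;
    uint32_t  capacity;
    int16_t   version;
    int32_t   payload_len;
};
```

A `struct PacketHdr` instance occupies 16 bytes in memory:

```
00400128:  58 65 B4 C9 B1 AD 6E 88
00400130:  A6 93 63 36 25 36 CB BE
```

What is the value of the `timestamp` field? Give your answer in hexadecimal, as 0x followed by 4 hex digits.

0xB1AD

`timestamp` follows `tag` (4 bytes), so it starts at byte offset 4 and occupies 2 bytes.
Bytes at offsets 4..5: B1 AD.
Big-endian stores the most-significant byte at the lowest address.
The bytes are already most-significant first: 0xB1AD.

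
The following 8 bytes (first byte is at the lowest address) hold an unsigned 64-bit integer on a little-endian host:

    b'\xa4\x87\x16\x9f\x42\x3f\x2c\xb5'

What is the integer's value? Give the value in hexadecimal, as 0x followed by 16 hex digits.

0xB52C3F429F1687A4

In little-endian order the low byte comes first in memory.
Reassemble most-significant byte first: B5 2C 3F 42 9F 16 87 A4 → 0xB52C3F429F1687A4.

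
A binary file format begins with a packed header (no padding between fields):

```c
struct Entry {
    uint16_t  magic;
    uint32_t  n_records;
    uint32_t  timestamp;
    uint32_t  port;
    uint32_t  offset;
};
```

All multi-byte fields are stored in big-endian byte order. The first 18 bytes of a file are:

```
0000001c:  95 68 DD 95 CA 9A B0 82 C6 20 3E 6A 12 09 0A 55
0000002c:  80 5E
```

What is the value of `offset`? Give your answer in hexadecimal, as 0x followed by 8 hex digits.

0x0A55805E

`offset` follows `magic` (2 B), `n_records` (4 B), `timestamp` (4 B), `port` (4 B), so it starts at offset 2 + 4 + 4 + 4 = 14 and occupies 4 bytes.
Bytes at offsets 14..17: 0A 55 80 5E.
Big-endian: lowest address holds the most-significant byte.
The bytes are already most-significant first: 0x0A55805E.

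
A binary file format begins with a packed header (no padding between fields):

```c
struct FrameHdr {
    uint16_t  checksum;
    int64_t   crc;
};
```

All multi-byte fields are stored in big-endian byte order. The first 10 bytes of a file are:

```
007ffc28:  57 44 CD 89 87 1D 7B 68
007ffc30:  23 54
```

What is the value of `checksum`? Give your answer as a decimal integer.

`checksum` is the first field, at byte offset 0, occupying 2 bytes.
Bytes at offsets 0..1: 57 44.
Big-endian: lowest address holds the most-significant byte.
The bytes are already most-significant first: 0x5744.
0x5744 = 22340.

22340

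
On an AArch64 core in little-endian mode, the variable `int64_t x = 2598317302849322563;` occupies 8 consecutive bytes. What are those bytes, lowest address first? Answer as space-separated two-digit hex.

43 BE 15 0A D2 13 0F 24

2598317302849322563 in hexadecimal, padded to 64 bits, is 0x240F13D20A15BE43.
Split into bytes (most-significant first): 24 0F 13 D2 0A 15 BE 43.
In little-endian order the low byte comes first in memory.
So at ascending addresses the bytes are 43 BE 15 0A D2 13 0F 24.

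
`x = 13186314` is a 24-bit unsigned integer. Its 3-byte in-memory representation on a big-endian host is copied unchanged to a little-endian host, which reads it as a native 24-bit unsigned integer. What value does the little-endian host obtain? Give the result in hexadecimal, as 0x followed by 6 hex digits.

0x0A35C9

13186314 in 24-bit hexadecimal is 0xC9350A.
Stored big-endian, the bytes at ascending addresses are C9 35 0A.
Read back as little-endian, the first byte is least significant, giving 0x0A35C9.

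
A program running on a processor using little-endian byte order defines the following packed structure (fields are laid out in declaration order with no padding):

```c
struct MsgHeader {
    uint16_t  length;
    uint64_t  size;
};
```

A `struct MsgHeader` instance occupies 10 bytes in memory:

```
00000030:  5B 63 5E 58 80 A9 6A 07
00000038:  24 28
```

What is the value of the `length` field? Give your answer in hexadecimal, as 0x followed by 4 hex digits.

0x635B

`length` is the first field, at byte offset 0, occupying 2 bytes.
Bytes at offsets 0..1: 5B 63.
Little-endian: lowest address holds the least-significant byte.
Reassemble most-significant byte first: 63 5B → 0x635B.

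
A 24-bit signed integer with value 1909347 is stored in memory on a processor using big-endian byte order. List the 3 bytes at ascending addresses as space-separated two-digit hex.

1909347 in hexadecimal, padded to 24 bits, is 0x1D2263.
Split into bytes (most-significant first): 1D 22 63.
Big-endian stores the most-significant byte at the lowest address.
So the memory order matches the most-significant-first order: 1D 22 63.

1D 22 63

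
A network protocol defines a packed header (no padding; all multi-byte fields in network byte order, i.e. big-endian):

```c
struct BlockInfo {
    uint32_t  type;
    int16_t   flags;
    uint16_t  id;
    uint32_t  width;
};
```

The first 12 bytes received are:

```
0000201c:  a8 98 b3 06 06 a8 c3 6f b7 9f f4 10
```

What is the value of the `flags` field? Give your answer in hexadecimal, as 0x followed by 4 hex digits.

`flags` follows `type` (4 bytes), so it starts at byte offset 4 and occupies 2 bytes.
Bytes at offsets 4..5: 06 A8.
Big-endian: lowest address holds the most-significant byte.
The bytes are already most-significant first: 0x06A8.

0x06A8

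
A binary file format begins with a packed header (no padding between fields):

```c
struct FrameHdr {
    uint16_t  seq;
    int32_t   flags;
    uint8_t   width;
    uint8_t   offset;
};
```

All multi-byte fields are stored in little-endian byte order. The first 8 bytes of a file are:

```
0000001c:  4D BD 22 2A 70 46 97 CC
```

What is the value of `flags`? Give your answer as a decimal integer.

1181755938

`flags` follows `seq` (2 bytes), so it starts at byte offset 2 and occupies 4 bytes.
Bytes at offsets 2..5: 22 2A 70 46.
Little-endian: lowest address holds the least-significant byte.
Reassemble most-significant byte first: 46 70 2A 22 → 0x46702A22.
0x46702A22 = 1181755938.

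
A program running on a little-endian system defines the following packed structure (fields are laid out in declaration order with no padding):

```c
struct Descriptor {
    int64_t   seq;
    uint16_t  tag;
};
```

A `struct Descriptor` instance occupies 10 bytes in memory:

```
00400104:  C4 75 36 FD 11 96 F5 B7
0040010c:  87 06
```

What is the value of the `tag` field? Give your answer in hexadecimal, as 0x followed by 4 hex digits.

`tag` follows `seq` (8 bytes), so it starts at byte offset 8 and occupies 2 bytes.
Bytes at offsets 8..9: 87 06.
Little-endian stores the least-significant byte at the lowest address.
Reassemble most-significant byte first: 06 87 → 0x0687.

0x0687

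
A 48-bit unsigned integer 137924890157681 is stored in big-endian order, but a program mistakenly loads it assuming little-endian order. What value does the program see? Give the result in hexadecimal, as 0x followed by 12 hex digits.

137924890157681 in 48-bit hexadecimal is 0x7D7124156271.
Stored big-endian, the bytes at ascending addresses are 7D 71 24 15 62 71.
Read back as little-endian, the first byte is least significant, giving 0x71621524717D.

0x71621524717D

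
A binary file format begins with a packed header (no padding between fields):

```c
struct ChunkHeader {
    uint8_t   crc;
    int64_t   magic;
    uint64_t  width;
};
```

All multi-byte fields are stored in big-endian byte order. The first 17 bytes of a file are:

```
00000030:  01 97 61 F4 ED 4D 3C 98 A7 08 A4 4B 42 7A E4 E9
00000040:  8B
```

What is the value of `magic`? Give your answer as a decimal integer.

`magic` follows `crc` (1 byte), so it starts at byte offset 1 and occupies 8 bytes.
Bytes at offsets 1..8: 97 61 F4 ED 4D 3C 98 A7.
Big-endian: lowest address holds the most-significant byte.
The bytes are already most-significant first: 0x9761F4ED4D3C98A7.
Top bit is set, so as a signed 64-bit value this is 0x9761F4ED4D3C98A7 − 2^64 = -7538475001201256281.

-7538475001201256281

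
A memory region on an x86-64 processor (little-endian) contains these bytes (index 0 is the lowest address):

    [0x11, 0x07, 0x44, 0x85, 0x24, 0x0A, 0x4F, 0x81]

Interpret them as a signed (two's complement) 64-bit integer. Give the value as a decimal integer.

-9129066767685777647

Little-endian: lowest address holds the least-significant byte.
Reassemble most-significant byte first: 81 4F 0A 24 85 44 07 11 → 0x814F0A2485440711.
Top bit is set, so as a signed 64-bit value this is 0x814F0A2485440711 − 2^64 = -9129066767685777647.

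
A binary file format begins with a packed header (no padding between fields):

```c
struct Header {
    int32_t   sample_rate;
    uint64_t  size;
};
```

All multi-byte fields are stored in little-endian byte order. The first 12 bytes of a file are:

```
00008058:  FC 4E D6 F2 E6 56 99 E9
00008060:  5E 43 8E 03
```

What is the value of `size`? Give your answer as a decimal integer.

`size` follows `sample_rate` (4 bytes), so it starts at byte offset 4 and occupies 8 bytes.
Bytes at offsets 4..11: E6 56 99 E9 5E 43 8E 03.
In little-endian order the low byte comes first in memory.
Reassemble most-significant byte first: 03 8E 43 5E E9 99 56 E6 → 0x038E435EE99956E6.
0x038E435EE99956E6 = 256216303731824358.

256216303731824358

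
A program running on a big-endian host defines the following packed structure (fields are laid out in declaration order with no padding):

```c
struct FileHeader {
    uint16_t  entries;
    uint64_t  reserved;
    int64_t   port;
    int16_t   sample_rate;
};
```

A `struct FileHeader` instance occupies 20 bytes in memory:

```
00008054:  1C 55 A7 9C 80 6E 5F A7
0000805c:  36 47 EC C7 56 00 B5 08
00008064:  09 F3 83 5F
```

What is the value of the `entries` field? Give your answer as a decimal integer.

`entries` is the first field, at byte offset 0, occupying 2 bytes.
Bytes at offsets 0..1: 1C 55.
Big-endian: lowest address holds the most-significant byte.
The bytes are already most-significant first: 0x1C55.
0x1C55 = 7253.

7253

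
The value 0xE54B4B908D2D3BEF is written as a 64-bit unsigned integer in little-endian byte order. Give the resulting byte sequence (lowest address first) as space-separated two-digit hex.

EF 3B 2D 8D 90 4B 4B E5

Split into bytes (most-significant first): E5 4B 4B 90 8D 2D 3B EF.
Little-endian stores the least-significant byte at the lowest address.
So at ascending addresses the bytes are EF 3B 2D 8D 90 4B 4B E5.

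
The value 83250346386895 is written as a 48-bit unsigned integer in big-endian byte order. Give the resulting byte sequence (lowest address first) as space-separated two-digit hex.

83250346386895 in hexadecimal, padded to 48 bits, is 0x4BB73B52E5CF.
Split into bytes (most-significant first): 4B B7 3B 52 E5 CF.
Big-endian: lowest address holds the most-significant byte.
So the memory order matches the most-significant-first order: 4B B7 3B 52 E5 CF.

4B B7 3B 52 E5 CF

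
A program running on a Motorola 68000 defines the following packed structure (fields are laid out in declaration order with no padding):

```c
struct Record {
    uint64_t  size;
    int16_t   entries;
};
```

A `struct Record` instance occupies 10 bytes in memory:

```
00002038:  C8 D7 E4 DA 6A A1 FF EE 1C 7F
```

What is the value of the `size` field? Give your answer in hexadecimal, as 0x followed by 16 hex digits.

0xC8D7E4DA6AA1FFEE

`size` is the first field, at byte offset 0, occupying 8 bytes.
Bytes at offsets 0..7: C8 D7 E4 DA 6A A1 FF EE.
Big-endian: lowest address holds the most-significant byte.
The bytes are already most-significant first: 0xC8D7E4DA6AA1FFEE.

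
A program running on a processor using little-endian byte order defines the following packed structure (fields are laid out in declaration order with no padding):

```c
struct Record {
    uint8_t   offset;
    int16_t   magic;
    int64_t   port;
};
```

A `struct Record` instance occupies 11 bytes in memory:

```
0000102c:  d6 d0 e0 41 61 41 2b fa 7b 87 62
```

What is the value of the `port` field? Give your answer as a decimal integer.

7099779651970621761

`port` follows `offset` (1 B), `magic` (2 B), so it starts at offset 1 + 2 = 3 and occupies 8 bytes.
Bytes at offsets 3..10: 41 61 41 2B FA 7B 87 62.
Little-endian: lowest address holds the least-significant byte.
Reassemble most-significant byte first: 62 87 7B FA 2B 41 61 41 → 0x62877BFA2B416141.
0x62877BFA2B416141 = 7099779651970621761.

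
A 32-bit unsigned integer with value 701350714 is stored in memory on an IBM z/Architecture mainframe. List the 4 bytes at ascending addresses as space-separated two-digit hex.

29 CD C3 3A

701350714 in hexadecimal, padded to 32 bits, is 0x29CDC33A.
Split into bytes (most-significant first): 29 CD C3 3A.
In big-endian order the high byte comes first in memory.
So the memory order matches the most-significant-first order: 29 CD C3 3A.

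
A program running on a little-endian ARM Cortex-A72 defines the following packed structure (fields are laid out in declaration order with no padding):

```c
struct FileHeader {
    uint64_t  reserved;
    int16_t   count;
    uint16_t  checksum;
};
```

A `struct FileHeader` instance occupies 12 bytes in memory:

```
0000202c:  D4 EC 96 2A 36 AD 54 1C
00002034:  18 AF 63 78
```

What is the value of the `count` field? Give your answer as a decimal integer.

`count` follows `reserved` (8 bytes), so it starts at byte offset 8 and occupies 2 bytes.
Bytes at offsets 8..9: 18 AF.
Little-endian: lowest address holds the least-significant byte.
Reassemble most-significant byte first: AF 18 → 0xAF18.
Top bit is set, so as a signed 16-bit value this is 0xAF18 − 2^16 = -20712.

-20712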